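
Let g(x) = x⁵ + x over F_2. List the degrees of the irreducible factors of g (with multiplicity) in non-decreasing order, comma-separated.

1, 1, 1, 1, 1

Roots in F_2: g(0) = 0 → root; g(1) = 0 → root.
Linear factors from roots: (x), (x + 1).
Complete factorization: g(x) = (x)·(x + 1)^4.
Factor degrees with multiplicity: 1 + 1 + 1 + 1 + 1 = 5.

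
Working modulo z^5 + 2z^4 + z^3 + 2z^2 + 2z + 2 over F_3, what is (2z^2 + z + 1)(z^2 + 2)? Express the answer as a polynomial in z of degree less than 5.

Multiply in F_3[z]: (2z^2 + z + 1)·(z^2 + 2) = 2z^4 + z^3 + 2z^2 + 2z + 2.
Reduced: 2z^4 + z^3 + 2z^2 + 2z + 2.

2z^4 + z^3 + 2z^2 + 2z + 2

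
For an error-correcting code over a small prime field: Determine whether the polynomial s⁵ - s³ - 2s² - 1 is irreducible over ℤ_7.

Write f(s) = s⁵ - s³ - 2s² - 1.
Check for roots in ℤ_7: f(0) = 6; f(1) = 4; f(2) = 1; f(3) = 1; f(4) = 3; f(5) = 2; f(6) = 4.
No roots, so no linear factors.
Degree-2 irreducible divisors: test the 21 monic irreducibles of degree 2 over GF(7).
None of them divide f (all give nonzero remainder).
No irreducible factor of degree ≤ 2 exists, so f is irreducible over GF(7).

Yes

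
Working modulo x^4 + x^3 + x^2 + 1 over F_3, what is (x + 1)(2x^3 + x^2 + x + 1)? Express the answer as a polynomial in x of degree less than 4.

Multiply in F_3[x]: (x + 1)·(2x^3 + x^2 + x + 1) = 2x^4 + 2x^2 + 2x + 1.
Reduce using x^4 ≡ 2x^3 + 2x^2 + 2 (mod x^4 + x^3 + x^2 + 1).
Reduced: x^3 + 2x + 2.

x^3 + 2x + 2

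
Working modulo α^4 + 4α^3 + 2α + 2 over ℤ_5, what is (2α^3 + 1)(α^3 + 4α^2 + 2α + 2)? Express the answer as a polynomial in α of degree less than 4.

4α + 4

Multiply in ℤ_5[α]: (2α^3 + 1)·(α^3 + 4α^2 + 2α + 2) = 2α^6 + 3α^5 + 4α^4 + 4α^2 + 2α + 2.
Reduce using α^4 ≡ α^3 + 3α + 3 (mod α^4 + 4α^3 + 2α + 2).
Reduced: 4α + 4.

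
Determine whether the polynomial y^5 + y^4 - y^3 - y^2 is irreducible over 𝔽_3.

No

Write m(y) = y^5 + y^4 - y^3 - y^2.
Check for roots in 𝔽_3: m(0) = 0 → root; m(1) = 0 → root; m(2) = 0 → root.
m(0) = 0, so (y) divides m(y); m is reducible.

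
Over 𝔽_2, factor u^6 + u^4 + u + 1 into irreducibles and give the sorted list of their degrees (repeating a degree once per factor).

Write h(u) = u^6 + u^4 + u + 1.
Roots in 𝔽_2: h(0) = 1; h(1) = 0 → root.
Linear factors from roots: (u + 1).
Complete factorization: h(u) = (u + 1)·(u^2 + u + 1)·(u^3 + u + 1).
Factor degrees with multiplicity: 1 + 2 + 3 = 6.

1, 2, 3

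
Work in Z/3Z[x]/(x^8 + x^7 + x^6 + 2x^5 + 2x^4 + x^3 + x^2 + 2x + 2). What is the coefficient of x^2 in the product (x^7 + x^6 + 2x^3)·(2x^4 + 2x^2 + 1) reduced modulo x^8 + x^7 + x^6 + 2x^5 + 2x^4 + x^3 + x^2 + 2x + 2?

Multiply in Z/3Z[x]: (x^7 + x^6 + 2x^3)·(2x^4 + 2x^2 + 1) = 2x^11 + 2x^10 + 2x^9 + 2x^8 + 2x^7 + x^6 + x^5 + 2x^3.
Reduce using x^8 ≡ 2x^7 + 2x^6 + x^5 + x^4 + 2x^3 + 2x^2 + x + 1 (mod x^8 + x^7 + x^6 + 2x^5 + 2x^4 + x^3 + x^2 + 2x + 2).
Reduced: x^6 + 2x^2 + x + 1.

2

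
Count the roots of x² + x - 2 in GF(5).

2

Write f(x) = x² + x - 2.
Evaluate at each of the 5 elements of GF(5):
f(0) = 3; f(1) = 0 → root; f(2) = 4; f(3) = 0 → root; f(4) = 3.
Roots: {1, 3}.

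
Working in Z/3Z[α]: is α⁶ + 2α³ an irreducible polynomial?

Write f(α) = α⁶ + 2α³.
Check for roots in Z/3Z: f(0) = 0 → root; f(1) = 0 → root; f(2) = 2.
f(0) = 0, so (α) divides f(α); f is reducible.

No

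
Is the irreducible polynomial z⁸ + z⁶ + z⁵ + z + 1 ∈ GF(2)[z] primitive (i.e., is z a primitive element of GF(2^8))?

Write f(z) = z⁸ + z⁶ + z⁵ + z + 1.
|GF(2^8)^×| = 2^8 − 1 = 255. Prime factorization: 255 = 3·5·17.
f is primitive ⇔ z has order 255 in GF(2)[z]/(f), i.e. z^(255/q) ≠ 1 for each prime q | 255.
z^(85) mod f = z⁷ + z⁶ + z⁵ + z⁴.
z^(51) mod f = z⁴ + z.
z^(15) mod f = z⁷ + z⁶ + z³.
None equal 1, so z has full order 255; f is primitive.

Yes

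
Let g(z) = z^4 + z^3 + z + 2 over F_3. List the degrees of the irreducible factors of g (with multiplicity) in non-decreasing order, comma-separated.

2, 2

Roots in F_3: g(0) = 2; g(1) = 2; g(2) = 1.
Complete factorization: g(z) = (z^2 + 1)·(z^2 + z + 2).
Factor degrees with multiplicity: 2 + 2 = 4.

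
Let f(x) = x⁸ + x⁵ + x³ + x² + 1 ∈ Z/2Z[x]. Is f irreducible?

Yes

Check for roots in Z/2Z: f(0) = 1; f(1) = 1.
No roots, so no linear factors.
Monic irreducibles of degree 2 over GF(2): x² + x + 1.
None of them divide f (all give nonzero remainder).
Monic irreducibles of degree 3 over GF(2): x³ + x + 1, x³ + x² + 1.
None of them divide f (all give nonzero remainder).
Monic irreducibles of degree 4 over GF(2): x⁴ + x + 1, x⁴ + x³ + 1, x⁴ + x³ + x² + x + 1.
None of them divide f (all give nonzero remainder).
No irreducible factor of degree ≤ 4 exists, so f is irreducible over GF(2).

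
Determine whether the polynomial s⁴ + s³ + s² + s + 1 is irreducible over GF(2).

Yes

Write P(s) = s⁴ + s³ + s² + s + 1.
Check for roots in GF(2): P(0) = 1; P(1) = 1.
No roots, so no linear factors.
Monic irreducibles of degree 2 over GF(2): s² + s + 1.
None of them divide P (all give nonzero remainder).
No irreducible factor of degree ≤ 2 exists, so P is irreducible over GF(2).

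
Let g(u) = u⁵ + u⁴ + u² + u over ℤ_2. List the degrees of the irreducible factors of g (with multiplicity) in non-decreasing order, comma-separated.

Roots in ℤ_2: g(0) = 0 → root; g(1) = 0 → root.
Linear factors from roots: (u), (u + 1).
Complete factorization: g(u) = (u)·(u + 1)^2·(u² + u + 1).
Factor degrees with multiplicity: 1 + 1 + 1 + 2 = 5.

1, 1, 1, 2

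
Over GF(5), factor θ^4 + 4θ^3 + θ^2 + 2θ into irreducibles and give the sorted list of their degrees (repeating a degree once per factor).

1, 3

Write g(θ) = θ^4 + 4θ^3 + θ^2 + 2θ.
Roots in GF(5): g(0) = 0 → root; g(1) = 3; g(2) = 1; g(3) = 4; g(4) = 1.
Linear factors from roots: (θ).
Complete factorization: g(θ) = (θ)·(θ^3 + 4θ^2 + θ + 2).
Factor degrees with multiplicity: 1 + 3 = 4.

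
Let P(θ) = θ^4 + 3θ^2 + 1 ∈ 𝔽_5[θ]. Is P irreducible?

No

Check for roots in 𝔽_5: P(0) = 1; P(1) = 0 → root; P(2) = 4; P(3) = 4; P(4) = 0 → root.
P(1) = 0, so (θ − 1) divides P(θ); P is reducible.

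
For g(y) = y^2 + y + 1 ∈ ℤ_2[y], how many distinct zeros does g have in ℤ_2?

Evaluate at each of the 2 elements of ℤ_2:
g(0) = 1; g(1) = 1.
No element is a root.

0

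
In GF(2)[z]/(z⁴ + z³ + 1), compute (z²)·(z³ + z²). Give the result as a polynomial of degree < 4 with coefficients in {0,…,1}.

Multiply in GF(2)[z]: (z²)·(z³ + z²) = z⁵ + z⁴.
Reduce using z⁴ ≡ z³ + 1 (mod z⁴ + z³ + 1).
Reduced: z.

z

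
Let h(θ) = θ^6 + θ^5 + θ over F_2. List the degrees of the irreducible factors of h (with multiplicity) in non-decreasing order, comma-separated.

1, 2, 3

Roots in F_2: h(0) = 0 → root; h(1) = 1.
Linear factors from roots: (θ).
Complete factorization: h(θ) = (θ)·(θ^2 + θ + 1)·(θ^3 + θ + 1).
Factor degrees with multiplicity: 1 + 2 + 3 = 6.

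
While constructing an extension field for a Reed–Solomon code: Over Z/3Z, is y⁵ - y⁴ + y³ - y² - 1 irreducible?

Write f(y) = y⁵ - y⁴ + y³ - y² - 1.
Check for roots in Z/3Z: f(0) = 2; f(1) = 2; f(2) = 1.
No roots, so no linear factors.
Monic irreducibles of degree 2 over GF(3): y² + 1, y² + y - 1, y² - y - 1.
y² - y - 1 divides f: f(y) = (y² - y - 1)·(y³ - y + 1).

No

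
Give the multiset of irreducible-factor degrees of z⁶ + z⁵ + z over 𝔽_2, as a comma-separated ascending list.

Write g(z) = z⁶ + z⁵ + z.
Roots in 𝔽_2: g(0) = 0 → root; g(1) = 1.
Linear factors from roots: (z).
Complete factorization: g(z) = (z)·(z² + z + 1)·(z³ + z + 1).
Factor degrees with multiplicity: 1 + 2 + 3 = 6.

1, 2, 3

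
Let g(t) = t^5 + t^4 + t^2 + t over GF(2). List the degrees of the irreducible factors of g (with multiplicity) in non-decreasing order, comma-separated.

Roots in GF(2): g(0) = 0 → root; g(1) = 0 → root.
Linear factors from roots: (t), (t + 1).
Complete factorization: g(t) = (t)·(t + 1)^2·(t^2 + t + 1).
Factor degrees with multiplicity: 1 + 1 + 1 + 2 = 5.

1, 1, 1, 2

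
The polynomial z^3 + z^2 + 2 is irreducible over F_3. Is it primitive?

Write f(z) = z^3 + z^2 + 2.
|GF(3^3)^×| = 3^3 − 1 = 26. Prime factorization: 26 = 2·13.
f is primitive ⇔ z has order 26 in GF(3)[z]/(f), i.e. z^(26/q) ≠ 1 for each prime q | 26.
z^(13) mod f = 1
z^(2) mod f = z^2.
Since z^(13) = 1, the order of z divides 13 < 26; not primitive.

No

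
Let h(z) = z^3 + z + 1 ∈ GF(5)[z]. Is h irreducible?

Yes

Check for roots in GF(5): h(0) = 1; h(1) = 3; h(2) = 1; h(3) = 1; h(4) = 4.
No roots. A degree-3 polynomial over a field with no linear factor is irreducible.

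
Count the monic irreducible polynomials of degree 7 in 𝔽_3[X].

By the necklace-counting formula, N_3(7) = (1/7) Σ_{d|7} μ(7/d)·3^d.
Divisors of 7: 1, 7; μ(7/d) for each: -1, 1.
Σ = − 3^1 + 3^7 = 2184.
N = 2184/7 = 312.

312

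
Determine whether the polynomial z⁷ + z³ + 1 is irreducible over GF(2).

Yes

Write P(z) = z⁷ + z³ + 1.
Check for roots in GF(2): P(0) = 1; P(1) = 1.
No roots, so no linear factors.
Monic irreducibles of degree 2 over GF(2): z² + z + 1.
None of them divide P (all give nonzero remainder).
Monic irreducibles of degree 3 over GF(2): z³ + z + 1, z³ + z² + 1.
None of them divide P (all give nonzero remainder).
No irreducible factor of degree ≤ 3 exists, so P is irreducible over GF(2).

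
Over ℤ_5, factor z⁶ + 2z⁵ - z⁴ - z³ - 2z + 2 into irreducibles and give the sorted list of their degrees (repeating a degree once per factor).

Write f(z) = z⁶ + 2z⁵ - z⁴ - z³ - 2z + 2.
Roots in ℤ_5: f(0) = 2; f(1) = 1; f(2) = 2; f(3) = 3; f(4) = 3.
Complete factorization: f(z) = (z² + z + 1)·(z⁴ + z³ + 2z² + z + 2).
Factor degrees with multiplicity: 2 + 4 = 6.

2, 4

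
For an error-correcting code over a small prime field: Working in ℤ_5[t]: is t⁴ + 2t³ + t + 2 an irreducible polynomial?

Write h(t) = t⁴ + 2t³ + t + 2.
Check for roots in ℤ_5: h(0) = 2; h(1) = 1; h(2) = 1; h(3) = 0 → root; h(4) = 0 → root.
h(3) = 0, so (t − 3) divides h(t); h is reducible.

No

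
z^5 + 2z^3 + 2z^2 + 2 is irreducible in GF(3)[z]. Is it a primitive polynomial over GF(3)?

Write f(z) = z^5 + 2z^3 + 2z^2 + 2.
|GF(3^5)^×| = 3^5 − 1 = 242. Prime factorization: 242 = 2·11^2.
f is primitive ⇔ z has order 242 in GF(3)[z]/(f), i.e. z^(242/q) ≠ 1 for each prime q | 242.
z^(121) mod f = 1
z^(22) mod f = z^2 + z + 2.
Since z^(121) = 1, the order of z divides 121 < 242; not primitive.

No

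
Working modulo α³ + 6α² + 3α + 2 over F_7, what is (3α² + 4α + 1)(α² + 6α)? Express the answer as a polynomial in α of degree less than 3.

Multiply in F_7[α]: (3α² + 4α + 1)·(α² + 6α) = 3α⁴ + α³ + 4α² + 6α.
Reduce using α³ ≡ α² + 4α + 5 (mod α³ + 6α² + 3α + 2).
Reduced: 6α² + 2α + 6.

6α^2 + 2α + 6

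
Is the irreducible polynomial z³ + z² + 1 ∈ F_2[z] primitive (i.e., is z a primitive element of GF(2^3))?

Yes

Write f(z) = z³ + z² + 1.
|GF(2^3)^×| = 2^3 − 1 = 7. Prime factorization: 7 = 7.
f is primitive ⇔ z has order 7 in GF(2)[z]/(f), i.e. z^(7/q) ≠ 1 for each prime q | 7.
z^(1) mod f = z.
None equal 1, so z has full order 7; f is primitive.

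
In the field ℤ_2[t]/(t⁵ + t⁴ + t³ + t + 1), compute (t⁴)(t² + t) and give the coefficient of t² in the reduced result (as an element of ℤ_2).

Multiply in ℤ_2[t]: (t⁴)·(t² + t) = t⁶ + t⁵.
Reduce using t⁵ ≡ t⁴ + t³ + t + 1 (mod t⁵ + t⁴ + t³ + t + 1).
Reduced: t⁴ + t² + t.

1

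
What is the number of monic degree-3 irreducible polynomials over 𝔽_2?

2

By the necklace-counting formula, N_2(3) = (1/3) Σ_{d|3} μ(3/d)·2^d.
Divisors of 3: 1, 3; μ(3/d) for each: -1, 1.
Σ = − 2^1 + 2^3 = 6.
N = 6/3 = 2.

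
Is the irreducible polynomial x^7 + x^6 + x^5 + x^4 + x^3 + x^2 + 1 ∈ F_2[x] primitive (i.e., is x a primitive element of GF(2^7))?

Write f(x) = x^7 + x^6 + x^5 + x^4 + x^3 + x^2 + 1.
|GF(2^7)^×| = 2^7 − 1 = 127. Prime factorization: 127 = 127.
f is primitive ⇔ x has order 127 in GF(2)[x]/(f), i.e. x^(127/q) ≠ 1 for each prime q | 127.
x^(1) mod f = x.
None equal 1, so x has full order 127; f is primitive.

Yes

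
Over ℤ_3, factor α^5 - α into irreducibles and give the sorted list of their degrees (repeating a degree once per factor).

1, 1, 1, 2

Write h(α) = α^5 - α.
Roots in ℤ_3: h(0) = 0 → root; h(1) = 0 → root; h(2) = 0 → root.
Linear factors from roots: (α), (α - 1), (α + 1).
Complete factorization: h(α) = (α)·(α + 1)·(α - 1)·(α^2 + 1).
Factor degrees with multiplicity: 1 + 1 + 1 + 2 = 5.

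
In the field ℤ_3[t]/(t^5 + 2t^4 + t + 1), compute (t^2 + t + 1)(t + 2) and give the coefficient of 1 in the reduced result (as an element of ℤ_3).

Multiply in ℤ_3[t]: (t^2 + t + 1)·(t + 2) = t^3 + 2.
Reduced: t^3 + 2.

2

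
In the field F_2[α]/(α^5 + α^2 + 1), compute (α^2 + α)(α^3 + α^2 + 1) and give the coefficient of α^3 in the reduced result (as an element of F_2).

1

Multiply in F_2[α]: (α^2 + α)·(α^3 + α^2 + 1) = α^5 + α^3 + α^2 + α.
Reduce using α^5 ≡ α^2 + 1 (mod α^5 + α^2 + 1).
Reduced: α^3 + α + 1.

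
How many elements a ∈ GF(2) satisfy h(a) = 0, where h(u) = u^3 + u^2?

Evaluate at each of the 2 elements of GF(2):
h(0) = 0 → root; h(1) = 0 → root.
Roots: {0, 1}.

2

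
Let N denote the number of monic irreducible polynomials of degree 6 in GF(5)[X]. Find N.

2580

x^(5^6) − x is the product of all monic irreducibles of degree dividing 6; Möbius inversion gives N = (1/6) Σ μ(6/d)·5^d.
Divisors of 6: 1, 2, 3, 6; μ(6/d) for each: 1, -1, -1, 1.
Σ = 5^1 − 5^2 − 5^3 + 5^6 = 15480.
N = 15480/6 = 2580.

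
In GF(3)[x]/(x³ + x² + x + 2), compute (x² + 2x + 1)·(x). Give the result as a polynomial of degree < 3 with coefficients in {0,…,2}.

x^2 + 1

Multiply in GF(3)[x]: (x² + 2x + 1)·(x) = x³ + 2x² + x.
Reduce using x³ ≡ 2x² + 2x + 1 (mod x³ + x² + x + 2).
Reduced: x² + 1.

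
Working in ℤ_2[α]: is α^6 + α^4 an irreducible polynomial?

Write g(α) = α^6 + α^4.
Check for roots in ℤ_2: g(0) = 0 → root; g(1) = 0 → root.
g(0) = 0, so (α) divides g(α); g is reducible.

No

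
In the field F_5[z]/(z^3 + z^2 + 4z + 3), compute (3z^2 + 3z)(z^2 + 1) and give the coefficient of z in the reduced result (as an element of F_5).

Multiply in F_5[z]: (3z^2 + 3z)·(z^2 + 1) = 3z^4 + 3z^3 + 3z^2 + 3z.
Reduce using z^3 ≡ 4z^2 + z + 2 (mod z^3 + z^2 + 4z + 3).
Reduced: z^2 + 4z.

4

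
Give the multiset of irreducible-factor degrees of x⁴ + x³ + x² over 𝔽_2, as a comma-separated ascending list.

1, 1, 2

Write f(x) = x⁴ + x³ + x².
Roots in 𝔽_2: f(0) = 0 → root; f(1) = 1.
Linear factors from roots: (x).
Complete factorization: f(x) = (x)^2·(x² + x + 1).
Factor degrees with multiplicity: 1 + 1 + 2 = 4.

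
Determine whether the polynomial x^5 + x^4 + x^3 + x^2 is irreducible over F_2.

No

Write P(x) = x^5 + x^4 + x^3 + x^2.
Check for roots in F_2: P(0) = 0 → root; P(1) = 0 → root.
P(0) = 0, so (x) divides P(x); P is reducible.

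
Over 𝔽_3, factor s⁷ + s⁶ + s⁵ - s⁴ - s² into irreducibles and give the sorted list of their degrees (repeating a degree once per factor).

1, 1, 1, 1, 3

Write h(s) = s⁷ + s⁶ + s⁵ - s⁴ - s².
Roots in 𝔽_3: h(0) = 0 → root; h(1) = 1; h(2) = 0 → root.
Linear factors from roots: (s), (s + 1).
Complete factorization: h(s) = (s)^2·(s + 1)^2·(s³ - s² - s - 1).
Factor degrees with multiplicity: 1 + 1 + 1 + 1 + 3 = 7.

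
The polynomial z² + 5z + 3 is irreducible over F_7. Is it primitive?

Write f(z) = z² + 5z + 3.
|GF(7^2)^×| = 7^2 − 1 = 48. Prime factorization: 48 = 2^4·3.
f is primitive ⇔ z has order 48 in GF(7)[z]/(f), i.e. z^(48/q) ≠ 1 for each prime q | 48.
z^(24) mod f = 6.
z^(16) mod f = 2.
None equal 1, so z has full order 48; f is primitive.

Yes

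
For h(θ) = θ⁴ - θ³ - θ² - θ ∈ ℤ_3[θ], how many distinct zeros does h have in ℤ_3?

1

Evaluate at each of the 3 elements of ℤ_3:
h(0) = 0 → root; h(1) = 1; h(2) = 2.
Roots: {0}.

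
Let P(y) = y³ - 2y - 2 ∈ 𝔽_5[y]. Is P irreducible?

Check for roots in 𝔽_5: P(0) = 3; P(1) = 2; P(2) = 2; P(3) = 4; P(4) = 4.
No roots. A degree-3 polynomial over a field with no linear factor is irreducible.

Yes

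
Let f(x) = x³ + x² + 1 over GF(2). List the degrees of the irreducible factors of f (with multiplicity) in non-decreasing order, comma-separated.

Roots in GF(2): f(0) = 1; f(1) = 1.
Complete factorization: f(x) = (x³ + x² + 1).
Factor degrees with multiplicity: 3 = 3.

3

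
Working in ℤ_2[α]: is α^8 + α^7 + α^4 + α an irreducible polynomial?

Write P(α) = α^8 + α^7 + α^4 + α.
Check for roots in ℤ_2: P(0) = 0 → root; P(1) = 0 → root.
P(0) = 0, so (α) divides P(α); P is reducible.

No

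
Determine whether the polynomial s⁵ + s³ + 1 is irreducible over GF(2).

Yes

Write h(s) = s⁵ + s³ + 1.
Check for roots in GF(2): h(0) = 1; h(1) = 1.
No roots, so no linear factors.
Monic irreducibles of degree 2 over GF(2): s² + s + 1.
None of them divide h (all give nonzero remainder).
No irreducible factor of degree ≤ 2 exists, so h is irreducible over GF(2).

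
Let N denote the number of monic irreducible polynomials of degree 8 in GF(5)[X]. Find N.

By the necklace-counting formula, N_5(8) = (1/8) Σ_{d|8} μ(8/d)·5^d.
Divisors of 8: 1, 2, 4, 8; μ(8/d) for each: 0, 0, -1, 1.
Σ = − 5^4 + 5^8 = 390000.
N = 390000/8 = 48750.

48750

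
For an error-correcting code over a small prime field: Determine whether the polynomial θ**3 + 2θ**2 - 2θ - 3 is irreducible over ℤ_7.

Write g(θ) = θ**3 + 2θ**2 - 2θ - 3.
Check for roots in ℤ_7: g(0) = 4; g(1) = 5; g(2) = 2; g(3) = 1; g(4) = 1; g(5) = 1; g(6) = 0 → root.
g(6) = 0, so (θ − 6) divides g(θ); g is reducible.

No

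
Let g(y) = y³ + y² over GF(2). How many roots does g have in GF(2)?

2

Evaluate at each of the 2 elements of GF(2):
g(0) = 0 → root; g(1) = 0 → root.
Roots: {0, 1}.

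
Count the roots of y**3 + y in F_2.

2

Write P(y) = y**3 + y.
Evaluate at each of the 2 elements of F_2:
P(0) = 0 → root; P(1) = 0 → root.
Roots: {0, 1}.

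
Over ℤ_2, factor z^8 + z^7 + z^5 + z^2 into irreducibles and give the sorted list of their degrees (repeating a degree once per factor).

Write g(z) = z^8 + z^7 + z^5 + z^2.
Roots in ℤ_2: g(0) = 0 → root; g(1) = 0 → root.
Linear factors from roots: (z), (z + 1).
Complete factorization: g(z) = (z)^2·(z + 1)^3·(z^3 + z + 1).
Factor degrees with multiplicity: 1 + 1 + 1 + 1 + 1 + 3 = 8.

1, 1, 1, 1, 1, 3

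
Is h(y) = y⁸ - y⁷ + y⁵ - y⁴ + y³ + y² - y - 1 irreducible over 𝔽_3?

Check for roots in 𝔽_3: h(0) = 2; h(1) = 0 → root; h(2) = 0 → root.
h(1) = 0, so (y − 1) divides h(y); h is reducible.

No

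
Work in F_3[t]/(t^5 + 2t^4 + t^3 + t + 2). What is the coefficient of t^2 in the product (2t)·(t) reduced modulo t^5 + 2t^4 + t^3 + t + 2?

2

Multiply in F_3[t]: (2t)·(t) = 2t^2.
Reduced: 2t^2.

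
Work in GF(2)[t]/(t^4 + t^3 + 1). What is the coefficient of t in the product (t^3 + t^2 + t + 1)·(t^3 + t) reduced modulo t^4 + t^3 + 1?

1

Multiply in GF(2)[t]: (t^3 + t^2 + t + 1)·(t^3 + t) = t^6 + t^5 + t^2 + t.
Reduce using t^4 ≡ t^3 + 1 (mod t^4 + t^3 + 1).
Reduced: t.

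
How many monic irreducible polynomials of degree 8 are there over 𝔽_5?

48750

The number of monic irreducibles of degree 8 over GF(5) is (1/8)·Σ_{d∣8} μ(8/d) 5^d.
Divisors of 8: 1, 2, 4, 8; μ(8/d) for each: 0, 0, -1, 1.
Σ = − 5^4 + 5^8 = 390000.
N = 390000/8 = 48750.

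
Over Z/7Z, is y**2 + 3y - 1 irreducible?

Yes

Write g(y) = y**2 + 3y - 1.
Check for roots in Z/7Z: g(0) = 6; g(1) = 3; g(2) = 2; g(3) = 3; g(4) = 6; g(5) = 4; g(6) = 4.
No roots. A degree-2 polynomial over a field with no linear factor is irreducible.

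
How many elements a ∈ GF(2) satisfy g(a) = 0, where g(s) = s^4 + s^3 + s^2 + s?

2

Evaluate at each of the 2 elements of GF(2):
g(0) = 0 → root; g(1) = 0 → root.
Roots: {0, 1}.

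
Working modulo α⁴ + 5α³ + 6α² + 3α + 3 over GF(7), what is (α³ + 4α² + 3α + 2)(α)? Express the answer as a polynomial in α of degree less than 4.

6α^3 + 4α^2 + 6α + 4

Multiply in GF(7)[α]: (α³ + 4α² + 3α + 2)·(α) = α⁴ + 4α³ + 3α² + 2α.
Reduce using α⁴ ≡ 2α³ + α² + 4α + 4 (mod α⁴ + 5α³ + 6α² + 3α + 3).
Reduced: 6α³ + 4α² + 6α + 4.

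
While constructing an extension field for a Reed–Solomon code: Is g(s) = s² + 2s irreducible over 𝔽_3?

No

Check for roots in 𝔽_3: g(0) = 0 → root; g(1) = 0 → root; g(2) = 2.
g(0) = 0, so (s) divides g(s); g is reducible.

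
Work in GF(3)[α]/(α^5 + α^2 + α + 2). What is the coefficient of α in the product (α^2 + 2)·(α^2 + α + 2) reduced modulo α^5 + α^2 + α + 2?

Multiply in GF(3)[α]: (α^2 + 2)·(α^2 + α + 2) = α^4 + α^3 + α^2 + 2α + 1.
Reduced: α^4 + α^3 + α^2 + 2α + 1.

2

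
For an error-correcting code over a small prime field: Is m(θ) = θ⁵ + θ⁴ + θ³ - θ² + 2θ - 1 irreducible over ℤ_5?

Check for roots in ℤ_5: m(0) = 4; m(1) = 3; m(2) = 0 → root; m(3) = 2; m(4) = 0 → root.
m(2) = 0, so (θ − 2) divides m(θ); m is reducible.

No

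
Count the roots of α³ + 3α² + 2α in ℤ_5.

Write g(α) = α³ + 3α² + 2α.
Evaluate at each of the 5 elements of ℤ_5:
g(0) = 0 → root; g(1) = 1; g(2) = 4; g(3) = 0 → root; g(4) = 0 → root.
Roots: {0, 3, 4}.

3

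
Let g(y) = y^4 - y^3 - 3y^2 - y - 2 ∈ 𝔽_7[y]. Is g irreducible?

Yes

Check for roots in 𝔽_7: g(0) = 5; g(1) = 1; g(2) = 6; g(3) = 1; g(4) = 5; g(5) = 5; g(6) = 5.
No roots, so no linear factors.
Degree-2 irreducible divisors: test the 21 monic irreducibles of degree 2 over GF(7).
None of them divide g (all give nonzero remainder).
No irreducible factor of degree ≤ 2 exists, so g is irreducible over GF(7).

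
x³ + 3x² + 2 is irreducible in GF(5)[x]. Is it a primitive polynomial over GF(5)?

Write f(x) = x³ + 3x² + 2.
|GF(5^3)^×| = 5^3 − 1 = 124. Prime factorization: 124 = 2^2·31.
f is primitive ⇔ x has order 124 in GF(5)[x]/(f), i.e. x^(124/q) ≠ 1 for each prime q | 124.
x^(62) mod f = 4.
x^(4) mod f = 4x² + 3x + 1.
None equal 1, so x has full order 124; f is primitive.

Yes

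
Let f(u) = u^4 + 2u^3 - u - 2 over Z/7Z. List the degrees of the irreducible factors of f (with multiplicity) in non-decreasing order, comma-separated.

Linear factors from roots: (u - 1), (u - 2), (u + 3), (u + 2).
Complete factorization: f(u) = (u + 2)·(u + 3)·(u - 2)·(u - 1).
Factor degrees with multiplicity: 1 + 1 + 1 + 1 = 4.

1, 1, 1, 1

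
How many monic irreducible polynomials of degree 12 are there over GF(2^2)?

1397740

x^(4^12) − x is the product of all monic irreducibles of degree dividing 12; Möbius inversion gives N = (1/12) Σ μ(12/d)·4^d.
Divisors of 12: 1, 2, 3, 4, 6, 12; μ(12/d) for each: 0, 1, 0, -1, -1, 1.
Σ = 4^2 − 4^4 − 4^6 + 4^12 = 16772880.
N = 16772880/12 = 1397740.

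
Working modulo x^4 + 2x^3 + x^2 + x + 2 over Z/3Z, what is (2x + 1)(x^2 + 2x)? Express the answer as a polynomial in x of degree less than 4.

Multiply in Z/3Z[x]: (2x + 1)·(x^2 + 2x) = 2x^3 + 2x^2 + 2x.
Reduced: 2x^3 + 2x^2 + 2x.

2x^3 + 2x^2 + 2x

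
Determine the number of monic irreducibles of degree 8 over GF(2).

x^(2^8) − x is the product of all monic irreducibles of degree dividing 8; Möbius inversion gives N = (1/8) Σ μ(8/d)·2^d.
Divisors of 8: 1, 2, 4, 8; μ(8/d) for each: 0, 0, -1, 1.
Σ = − 2^4 + 2^8 = 240.
N = 240/8 = 30.

30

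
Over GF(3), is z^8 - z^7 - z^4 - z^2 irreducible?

Write m(z) = z^8 - z^7 - z^4 - z^2.
Check for roots in GF(3): m(0) = 0 → root; m(1) = 1; m(2) = 0 → root.
m(0) = 0, so (z) divides m(z); m is reducible.

No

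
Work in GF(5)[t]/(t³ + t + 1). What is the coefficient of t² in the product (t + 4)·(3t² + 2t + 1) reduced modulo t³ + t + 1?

Multiply in GF(5)[t]: (t + 4)·(3t² + 2t + 1) = 3t³ + 4t² + 4t + 4.
Reduce using t³ ≡ 4t + 4 (mod t³ + t + 1).
Reduced: 4t² + t + 1.

4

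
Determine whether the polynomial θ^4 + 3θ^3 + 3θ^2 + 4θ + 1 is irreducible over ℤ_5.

Yes

Write f(θ) = θ^4 + 3θ^3 + 3θ^2 + 4θ + 1.
Check for roots in ℤ_5: f(0) = 1; f(1) = 2; f(2) = 1; f(3) = 2; f(4) = 3.
No roots, so no linear factors.
Degree-2 irreducible divisors: test the 10 monic irreducibles of degree 2 over GF(5).
None of them divide f (all give nonzero remainder).
No irreducible factor of degree ≤ 2 exists, so f is irreducible over GF(5).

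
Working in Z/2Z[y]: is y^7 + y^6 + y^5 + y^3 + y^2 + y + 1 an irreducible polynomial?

Yes

Write P(y) = y^7 + y^6 + y^5 + y^3 + y^2 + y + 1.
Check for roots in Z/2Z: P(0) = 1; P(1) = 1.
No roots, so no linear factors.
Monic irreducibles of degree 2 over GF(2): y^2 + y + 1.
None of them divide P (all give nonzero remainder).
Monic irreducibles of degree 3 over GF(2): y^3 + y + 1, y^3 + y^2 + 1.
None of them divide P (all give nonzero remainder).
No irreducible factor of degree ≤ 3 exists, so P is irreducible over GF(2).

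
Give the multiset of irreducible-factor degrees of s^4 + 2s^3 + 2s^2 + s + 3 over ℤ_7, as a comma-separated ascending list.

Write h(s) = s^4 + 2s^3 + 2s^2 + s + 3.
Complete factorization: h(s) = (s^4 + 2s^3 + 2s^2 + s + 3).
Factor degrees with multiplicity: 4 = 4.

4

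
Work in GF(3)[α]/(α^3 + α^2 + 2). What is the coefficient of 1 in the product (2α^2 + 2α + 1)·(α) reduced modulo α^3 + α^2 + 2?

2

Multiply in GF(3)[α]: (2α^2 + 2α + 1)·(α) = 2α^3 + 2α^2 + α.
Reduce using α^3 ≡ 2α^2 + 1 (mod α^3 + α^2 + 2).
Reduced: α + 2.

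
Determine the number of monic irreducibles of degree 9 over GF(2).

Gauss's count: N_{2}(9) = (1/9) Σ_{d|9} μ(9/d)·2^d.
Divisors of 9: 1, 3, 9; μ(9/d) for each: 0, -1, 1.
Σ = − 2^3 + 2^9 = 504.
N = 504/9 = 56.

56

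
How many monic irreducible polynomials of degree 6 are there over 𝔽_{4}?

Gauss's count: N_{4}(6) = (1/6) Σ_{d|6} μ(6/d)·4^d.
Divisors of 6: 1, 2, 3, 6; μ(6/d) for each: 1, -1, -1, 1.
Σ = 4^1 − 4^2 − 4^3 + 4^6 = 4020.
N = 4020/6 = 670.

670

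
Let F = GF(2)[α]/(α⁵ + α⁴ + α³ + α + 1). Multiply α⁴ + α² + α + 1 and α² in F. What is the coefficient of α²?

0

Multiply in GF(2)[α]: (α⁴ + α² + α + 1)·(α²) = α⁶ + α⁴ + α³ + α².
Reduce using α⁵ ≡ α⁴ + α³ + α + 1 (mod α⁵ + α⁴ + α³ + α + 1).
Reduced: α⁴ + 1.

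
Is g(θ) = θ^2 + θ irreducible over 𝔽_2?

Check for roots in 𝔽_2: g(0) = 0 → root; g(1) = 0 → root.
g(0) = 0, so (θ) divides g(θ); g is reducible.

No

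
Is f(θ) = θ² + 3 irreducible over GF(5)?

Check for roots in GF(5): f(0) = 3; f(1) = 4; f(2) = 2; f(3) = 2; f(4) = 4.
No roots. A degree-2 polynomial over a field with no linear factor is irreducible.

Yes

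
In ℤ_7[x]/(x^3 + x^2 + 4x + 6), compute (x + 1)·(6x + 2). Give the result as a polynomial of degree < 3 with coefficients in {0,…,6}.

6x^2 + x + 2

Multiply in ℤ_7[x]: (x + 1)·(6x + 2) = 6x^2 + x + 2.
Reduced: 6x^2 + x + 2.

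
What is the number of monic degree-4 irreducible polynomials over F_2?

The number of monic irreducibles of degree 4 over GF(2) is (1/4)·Σ_{d∣4} μ(4/d) 2^d.
Divisors of 4: 1, 2, 4; μ(4/d) for each: 0, -1, 1.
Σ = − 2^2 + 2^4 = 12.
N = 12/4 = 3.

3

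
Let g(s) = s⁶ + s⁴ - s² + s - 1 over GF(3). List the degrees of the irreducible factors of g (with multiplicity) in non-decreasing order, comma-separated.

6

Roots in GF(3): g(0) = 2; g(1) = 1; g(2) = 2.
Complete factorization: g(s) = (s⁶ + s⁴ - s² + s - 1).
Factor degrees with multiplicity: 6 = 6.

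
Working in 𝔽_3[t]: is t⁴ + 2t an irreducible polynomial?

Write P(t) = t⁴ + 2t.
Check for roots in 𝔽_3: P(0) = 0 → root; P(1) = 0 → root; P(2) = 2.
P(0) = 0, so (t) divides P(t); P is reducible.

No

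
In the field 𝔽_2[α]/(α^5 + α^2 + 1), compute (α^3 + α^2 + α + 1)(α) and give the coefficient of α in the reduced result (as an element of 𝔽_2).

Multiply in 𝔽_2[α]: (α^3 + α^2 + α + 1)·(α) = α^4 + α^3 + α^2 + α.
Reduced: α^4 + α^3 + α^2 + α.

1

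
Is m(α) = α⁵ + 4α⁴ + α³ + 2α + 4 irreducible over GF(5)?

Yes

Check for roots in GF(5): m(0) = 4; m(1) = 2; m(2) = 2; m(3) = 4; m(4) = 4.
No roots, so no linear factors.
Degree-2 irreducible divisors: test the 10 monic irreducibles of degree 2 over GF(5).
None of them divide m (all give nonzero remainder).
No irreducible factor of degree ≤ 2 exists, so m is irreducible over GF(5).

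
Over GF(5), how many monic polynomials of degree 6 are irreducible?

The number of monic irreducibles of degree 6 over GF(5) is (1/6)·Σ_{d∣6} μ(6/d) 5^d.
Divisors of 6: 1, 2, 3, 6; μ(6/d) for each: 1, -1, -1, 1.
Σ = 5^1 − 5^2 − 5^3 + 5^6 = 15480.
N = 15480/6 = 2580.

2580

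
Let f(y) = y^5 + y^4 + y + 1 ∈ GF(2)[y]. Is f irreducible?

Check for roots in GF(2): f(0) = 1; f(1) = 0 → root.
f(1) = 0, so (y − 1) divides f(y); f is reducible.

No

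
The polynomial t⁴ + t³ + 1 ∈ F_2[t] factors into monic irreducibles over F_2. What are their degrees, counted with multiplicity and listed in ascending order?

4

Write h(t) = t⁴ + t³ + 1.
Roots in F_2: h(0) = 1; h(1) = 1.
Complete factorization: h(t) = (t⁴ + t³ + 1).
Factor degrees with multiplicity: 4 = 4.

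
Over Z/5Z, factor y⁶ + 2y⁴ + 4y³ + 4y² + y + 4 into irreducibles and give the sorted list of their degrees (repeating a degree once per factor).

1, 2, 3

Write g(y) = y⁶ + 2y⁴ + 4y³ + 4y² + y + 4.
Roots in Z/5Z: g(0) = 4; g(1) = 1; g(2) = 0 → root; g(3) = 2; g(4) = 1.
Linear factors from roots: (y + 3).
Complete factorization: g(y) = (y + 3)·(y² + 3y + 3)·(y³ + 4y² + y + 1).
Factor degrees with multiplicity: 1 + 2 + 3 = 6.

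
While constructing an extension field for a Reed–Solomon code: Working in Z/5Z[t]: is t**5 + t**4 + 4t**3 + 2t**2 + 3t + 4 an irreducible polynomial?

No

Write g(t) = t**5 + t**4 + 4t**3 + 2t**2 + 3t + 4.
Check for roots in Z/5Z: g(0) = 4; g(1) = 0 → root; g(2) = 3; g(3) = 3; g(4) = 4.
g(1) = 0, so (t − 1) divides g(t); g is reducible.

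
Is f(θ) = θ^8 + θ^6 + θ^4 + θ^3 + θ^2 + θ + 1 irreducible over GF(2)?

Yes

Check for roots in GF(2): f(0) = 1; f(1) = 1.
No roots, so no linear factors.
Monic irreducibles of degree 2 over GF(2): θ^2 + θ + 1.
None of them divide f (all give nonzero remainder).
Monic irreducibles of degree 3 over GF(2): θ^3 + θ + 1, θ^3 + θ^2 + 1.
None of them divide f (all give nonzero remainder).
Monic irreducibles of degree 4 over GF(2): θ^4 + θ + 1, θ^4 + θ^3 + 1, θ^4 + θ^3 + θ^2 + θ + 1.
None of them divide f (all give nonzero remainder).
No irreducible factor of degree ≤ 4 exists, so f is irreducible over GF(2).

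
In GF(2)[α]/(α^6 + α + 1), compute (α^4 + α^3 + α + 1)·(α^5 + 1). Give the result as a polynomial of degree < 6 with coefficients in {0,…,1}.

α^5 + α^3 + α^2

Multiply in GF(2)[α]: (α^4 + α^3 + α + 1)·(α^5 + 1) = α^9 + α^8 + α^6 + α^5 + α^4 + α^3 + α + 1.
Reduce using α^6 ≡ α + 1 (mod α^6 + α + 1).
Reduced: α^5 + α^3 + α^2.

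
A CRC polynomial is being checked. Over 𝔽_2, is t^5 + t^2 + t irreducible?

Write m(t) = t^5 + t^2 + t.
Check for roots in 𝔽_2: m(0) = 0 → root; m(1) = 1.
m(0) = 0, so (t) divides m(t); m is reducible.

No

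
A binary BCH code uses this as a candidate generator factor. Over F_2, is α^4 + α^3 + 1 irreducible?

Write m(α) = α^4 + α^3 + 1.
Check for roots in F_2: m(0) = 1; m(1) = 1.
No roots, so no linear factors.
Monic irreducibles of degree 2 over GF(2): α^2 + α + 1.
None of them divide m (all give nonzero remainder).
No irreducible factor of degree ≤ 2 exists, so m is irreducible over GF(2).

Yes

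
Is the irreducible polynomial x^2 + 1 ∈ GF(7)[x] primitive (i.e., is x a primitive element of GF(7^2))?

No

Write f(x) = x^2 + 1.
|GF(7^2)^×| = 7^2 − 1 = 48. Prime factorization: 48 = 2^4·3.
f is primitive ⇔ x has order 48 in GF(7)[x]/(f), i.e. x^(48/q) ≠ 1 for each prime q | 48.
x^(24) mod f = 1
x^(16) mod f = 1
Since x^(24) = 1, the order of x divides 24 < 48; not primitive.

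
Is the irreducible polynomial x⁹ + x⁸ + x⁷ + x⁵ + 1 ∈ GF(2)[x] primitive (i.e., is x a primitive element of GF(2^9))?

No

Write f(x) = x⁹ + x⁸ + x⁷ + x⁵ + 1.
|GF(2^9)^×| = 2^9 − 1 = 511. Prime factorization: 511 = 7·73.
f is primitive ⇔ x has order 511 in GF(2)[x]/(f), i.e. x^(511/q) ≠ 1 for each prime q | 511.
x^(73) mod f = 1
x^(7) mod f = x⁷.
Since x^(73) = 1, the order of x divides 73 < 511; not primitive.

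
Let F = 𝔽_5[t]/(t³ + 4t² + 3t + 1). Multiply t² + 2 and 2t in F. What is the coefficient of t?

3

Multiply in 𝔽_5[t]: (t² + 2)·(2t) = 2t³ + 4t.
Reduce using t³ ≡ t² + 2t + 4 (mod t³ + 4t² + 3t + 1).
Reduced: 2t² + 3t + 3.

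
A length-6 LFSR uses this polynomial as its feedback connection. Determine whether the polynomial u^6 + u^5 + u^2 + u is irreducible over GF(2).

No

Write h(u) = u^6 + u^5 + u^2 + u.
Check for roots in GF(2): h(0) = 0 → root; h(1) = 0 → root.
h(0) = 0, so (u) divides h(u); h is reducible.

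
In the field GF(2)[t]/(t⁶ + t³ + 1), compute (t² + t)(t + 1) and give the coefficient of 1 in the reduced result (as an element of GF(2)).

Multiply in GF(2)[t]: (t² + t)·(t + 1) = t³ + t.
Reduced: t³ + t.

0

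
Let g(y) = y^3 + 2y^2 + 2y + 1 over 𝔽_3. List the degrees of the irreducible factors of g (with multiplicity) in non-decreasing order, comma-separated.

1, 1, 1

Roots in 𝔽_3: g(0) = 1; g(1) = 0 → root; g(2) = 0 → root.
Linear factors from roots: (y + 2), (y + 1).
Complete factorization: g(y) = (y + 1)·(y + 2)^2.
Factor degrees with multiplicity: 1 + 1 + 1 = 3.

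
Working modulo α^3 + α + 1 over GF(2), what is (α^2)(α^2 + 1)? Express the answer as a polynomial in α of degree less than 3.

Multiply in GF(2)[α]: (α^2)·(α^2 + 1) = α^4 + α^2.
Reduce using α^3 ≡ α + 1 (mod α^3 + α + 1).
Reduced: α.

α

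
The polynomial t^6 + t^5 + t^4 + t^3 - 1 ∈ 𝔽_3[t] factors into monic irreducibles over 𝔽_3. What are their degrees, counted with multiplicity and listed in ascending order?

1, 1, 4

Write f(t) = t^6 + t^5 + t^4 + t^3 - 1.
Roots in 𝔽_3: f(0) = 2; f(1) = 0 → root; f(2) = 2.
Linear factors from roots: (t - 1).
Complete factorization: f(t) = (t - 1)^2·(t^4 + t - 1).
Factor degrees with multiplicity: 1 + 1 + 4 = 6.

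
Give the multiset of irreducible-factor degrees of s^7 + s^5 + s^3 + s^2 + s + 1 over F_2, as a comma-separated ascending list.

1, 1, 2, 3

Write f(s) = s^7 + s^5 + s^3 + s^2 + s + 1.
Roots in F_2: f(0) = 1; f(1) = 0 → root.
Linear factors from roots: (s + 1).
Complete factorization: f(s) = (s + 1)^2·(s^2 + s + 1)·(s^3 + s^2 + 1).
Factor degrees with multiplicity: 1 + 1 + 2 + 3 = 7.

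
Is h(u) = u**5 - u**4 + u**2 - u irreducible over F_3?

No

Check for roots in F_3: h(0) = 0 → root; h(1) = 0 → root; h(2) = 0 → root.
h(0) = 0, so (u) divides h(u); h is reducible.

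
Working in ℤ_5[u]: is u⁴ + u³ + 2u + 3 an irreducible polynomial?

Write f(u) = u⁴ + u³ + 2u + 3.
Check for roots in ℤ_5: f(0) = 3; f(1) = 2; f(2) = 1; f(3) = 2; f(4) = 1.
No roots, so no linear factors.
Degree-2 irreducible divisors: test the 10 monic irreducibles of degree 2 over GF(5).
None of them divide f (all give nonzero remainder).
No irreducible factor of degree ≤ 2 exists, so f is irreducible over GF(5).

Yes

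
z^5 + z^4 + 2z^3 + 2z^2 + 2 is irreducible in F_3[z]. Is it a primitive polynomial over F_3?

Write f(z) = z^5 + z^4 + 2z^3 + 2z^2 + 2.
|GF(3^5)^×| = 3^5 − 1 = 242. Prime factorization: 242 = 2·11^2.
f is primitive ⇔ z has order 242 in GF(3)[z]/(f), i.e. z^(242/q) ≠ 1 for each prime q | 242.
z^(121) mod f = 1
z^(22) mod f = z^4 + 2z^3 + z^2 + 1.
Since z^(121) = 1, the order of z divides 121 < 242; not primitive.

No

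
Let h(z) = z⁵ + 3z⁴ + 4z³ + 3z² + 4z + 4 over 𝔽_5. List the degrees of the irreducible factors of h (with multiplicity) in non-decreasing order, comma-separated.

Roots in 𝔽_5: h(0) = 4; h(1) = 4; h(2) = 1; h(3) = 2; h(4) = 1.
Complete factorization: h(z) = (z² + 2)·(z³ + 3z² + 2z + 2).
Factor degrees with multiplicity: 2 + 3 = 5.

2, 3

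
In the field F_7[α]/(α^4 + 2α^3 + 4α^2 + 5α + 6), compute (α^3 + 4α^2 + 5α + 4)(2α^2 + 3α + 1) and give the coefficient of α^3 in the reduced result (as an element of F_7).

1

Multiply in F_7[α]: (α^3 + 4α^2 + 5α + 4)·(2α^2 + 3α + 1) = 2α^5 + 4α^4 + 2α^3 + 6α^2 + 3α + 4.
Reduce using α^4 ≡ 5α^3 + 3α^2 + 2α + 1 (mod α^4 + 2α^3 + 4α^2 + 5α + 6).
Reduced: α^3 + 3α^2 + 5α + 4.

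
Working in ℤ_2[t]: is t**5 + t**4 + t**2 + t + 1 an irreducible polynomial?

Yes

Write f(t) = t**5 + t**4 + t**2 + t + 1.
Check for roots in ℤ_2: f(0) = 1; f(1) = 1.
No roots, so no linear factors.
Monic irreducibles of degree 2 over GF(2): t**2 + t + 1.
None of them divide f (all give nonzero remainder).
No irreducible factor of degree ≤ 2 exists, so f is irreducible over GF(2).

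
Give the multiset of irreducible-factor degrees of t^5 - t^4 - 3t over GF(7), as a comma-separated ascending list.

1, 1, 1, 2

Write g(t) = t^5 - t^4 - 3t.
Linear factors from roots: (t), (t + 3), (t + 2).
Complete factorization: g(t) = (t)·(t + 2)·(t + 3)·(t^2 + t + 3).
Factor degrees with multiplicity: 1 + 1 + 1 + 2 = 5.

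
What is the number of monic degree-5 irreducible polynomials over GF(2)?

Gauss's count: N_{2}(5) = (1/5) Σ_{d|5} μ(5/d)·2^d.
Divisors of 5: 1, 5; μ(5/d) for each: -1, 1.
Σ = − 2^1 + 2^5 = 30.
N = 30/5 = 6.

6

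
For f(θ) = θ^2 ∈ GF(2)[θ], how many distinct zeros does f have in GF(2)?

1

Evaluate at each of the 2 elements of GF(2):
f(0) = 0 → root; f(1) = 1.
Roots: {0}.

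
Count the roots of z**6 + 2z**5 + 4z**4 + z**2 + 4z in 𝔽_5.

Write h(z) = z**6 + 2z**5 + 4z**4 + z**2 + 4z.
Evaluate at each of the 5 elements of 𝔽_5:
h(0) = 0 → root; h(1) = 2; h(2) = 4; h(3) = 0 → root; h(4) = 0 → root.
Roots: {0, 3, 4}.

3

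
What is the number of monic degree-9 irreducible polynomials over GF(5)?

217000

By the necklace-counting formula, N_5(9) = (1/9) Σ_{d|9} μ(9/d)·5^d.
Divisors of 9: 1, 3, 9; μ(9/d) for each: 0, -1, 1.
Σ = − 5^3 + 5^9 = 1953000.
N = 1953000/9 = 217000.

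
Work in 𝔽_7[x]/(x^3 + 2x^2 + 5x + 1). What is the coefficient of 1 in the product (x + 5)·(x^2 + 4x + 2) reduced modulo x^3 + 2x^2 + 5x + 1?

Multiply in 𝔽_7[x]: (x + 5)·(x^2 + 4x + 2) = x^3 + 2x^2 + x + 3.
Reduce using x^3 ≡ 5x^2 + 2x + 6 (mod x^3 + 2x^2 + 5x + 1).
Reduced: 3x + 2.

2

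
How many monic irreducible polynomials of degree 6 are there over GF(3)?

116

x^(3^6) − x is the product of all monic irreducibles of degree dividing 6; Möbius inversion gives N = (1/6) Σ μ(6/d)·3^d.
Divisors of 6: 1, 2, 3, 6; μ(6/d) for each: 1, -1, -1, 1.
Σ = 3^1 − 3^2 − 3^3 + 3^6 = 696.
N = 696/6 = 116.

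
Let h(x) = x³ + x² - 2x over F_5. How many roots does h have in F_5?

Evaluate at each of the 5 elements of F_5:
h(0) = 0 → root; h(1) = 0 → root; h(2) = 3; h(3) = 0 → root; h(4) = 2.
Roots: {0, 1, 3}.

3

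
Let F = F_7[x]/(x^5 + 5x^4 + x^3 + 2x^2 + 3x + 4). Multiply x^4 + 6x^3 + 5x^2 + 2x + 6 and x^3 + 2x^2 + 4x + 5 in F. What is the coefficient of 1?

Multiply in F_7[x]: (x^4 + 6x^3 + 5x^2 + 2x + 6)·(x^3 + 2x^2 + 4x + 5) = x^7 + x^6 + 6x^4 + 4x^3 + 3x^2 + 6x + 2.
Reduce using x^5 ≡ 2x^4 + 6x^3 + 5x^2 + 4x + 3 (mod x^5 + 5x^4 + x^3 + 2x^2 + 3x + 4).
Reduced: 4x^4 + 4x^3 + x^2 + 3.

3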